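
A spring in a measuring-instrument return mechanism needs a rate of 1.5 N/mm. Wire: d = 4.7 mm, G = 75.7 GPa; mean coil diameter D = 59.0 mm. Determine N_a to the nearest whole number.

15

N_a = Gd⁴/(8D³k) = (75.7×10³ × 4.7⁴)/(8 × 59.0³ × 1.5)
    = 3.69392e+07 / 2.46455e+06 = 14.99 → 15 coils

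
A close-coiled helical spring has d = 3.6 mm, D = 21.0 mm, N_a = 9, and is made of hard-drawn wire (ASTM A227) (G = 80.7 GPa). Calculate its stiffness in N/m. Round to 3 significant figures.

k = Gd⁴/(8D³N_a) = (80.7×10³ × 3.6⁴) / (8 × 21.0³ × 9)
  = 1.35545e+07 / 666792 = 20.328 N/mm = 20328 N/m

20300 N/m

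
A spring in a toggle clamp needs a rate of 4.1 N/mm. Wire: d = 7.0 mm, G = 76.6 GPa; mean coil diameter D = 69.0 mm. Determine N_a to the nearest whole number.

N_a = Gd⁴/(8D³k) = (76.6×10³ × 7.0⁴)/(8 × 69.0³ × 4.1)
    = 1.83917e+08 / 1.07751e+07 = 17.07 → 17 coils

17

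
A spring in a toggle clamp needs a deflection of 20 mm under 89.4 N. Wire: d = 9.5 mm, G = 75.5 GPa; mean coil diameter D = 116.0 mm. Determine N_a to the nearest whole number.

11

Required rate k = F/δ = 89.4/20 = 4.47 N/mm
N_a = Gd⁴/(8D³k) = (75.5×10³ × 9.5⁴)/(8 × 116.0³ × 4.47)
    = 6.14952e+08 / 5.58176e+07 = 11.02 → 11 coils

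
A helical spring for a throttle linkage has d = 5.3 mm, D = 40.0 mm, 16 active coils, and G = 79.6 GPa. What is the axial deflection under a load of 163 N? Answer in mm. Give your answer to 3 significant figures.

21.3 mm

k = Gd⁴/(8D³N_a) = (79.6×10³)(5.3⁴)/(8·40.0³·16) = 7.667 N/mm
δ = F/k = 163 / 7.667 = 21.26 mm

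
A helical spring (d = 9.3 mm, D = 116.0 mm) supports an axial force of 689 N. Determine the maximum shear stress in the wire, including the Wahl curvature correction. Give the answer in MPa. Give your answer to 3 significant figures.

Spring index C = D/d = 116.0/9.3 = 12.4731
K_W = (4C−1)/(4C−4) + 0.615/C = 48.892/45.892 + 0.0493 = 1.1147
τ₀ = 8FD/(πd³) = 8·689·116.0/(π·9.3³) = 639392/2527 = 253.03 MPa
τ_max = K·τ₀ = 1.1147 × 253.03 = 282.04 MPa

282 MPa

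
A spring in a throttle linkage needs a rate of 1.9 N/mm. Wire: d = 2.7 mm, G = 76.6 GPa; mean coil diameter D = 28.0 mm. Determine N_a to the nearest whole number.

N_a = Gd⁴/(8D³k) = (76.6×10³ × 2.7⁴)/(8 × 28.0³ × 1.9)
    = 4.07084e+06 / 333670 = 12.2 → 12 coils

12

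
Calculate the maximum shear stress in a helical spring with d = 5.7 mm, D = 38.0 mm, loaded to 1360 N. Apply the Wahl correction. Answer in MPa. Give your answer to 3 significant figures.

870 MPa

Spring index C = D/d = 38.0/5.7 = 6.6667
K_W = (4C−1)/(4C−4) + 0.615/C = 25.667/22.667 + 0.0923 = 1.2246
τ₀ = 8FD/(πd³) = 8·1360·38.0/(π·5.7³) = 413440/581.8 = 710.62 MPa
τ_max = K·τ₀ = 1.2246 × 710.62 = 870.23 MPa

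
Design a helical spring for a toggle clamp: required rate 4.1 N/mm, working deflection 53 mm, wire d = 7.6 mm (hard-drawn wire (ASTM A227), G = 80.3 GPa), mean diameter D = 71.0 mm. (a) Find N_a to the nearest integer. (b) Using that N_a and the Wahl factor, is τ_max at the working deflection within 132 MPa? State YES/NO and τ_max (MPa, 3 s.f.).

N_a = Gd⁴/(8D³k) = (80.3×10³)(7.6⁴)/(8·71.0³·4.1) = 22.82 → N_a = 23
Actual rate k = Gd⁴/(8D³·23) = 4.068 N/mm
Working load F = kδ = 4.068·53 = 215.6 N
C = 71.0/7.6 = 9.3421; K_W = (4C−1)/(4C−4)+0.615/C = 1.1557
τ_max = K_W·8FD/(πd³) = 1.1557·88.8 = 102.63 MPa
τ_max ≤ 132 MPa → acceptable

(a) 23 coils; (b) YES, τ_max = 103 MPa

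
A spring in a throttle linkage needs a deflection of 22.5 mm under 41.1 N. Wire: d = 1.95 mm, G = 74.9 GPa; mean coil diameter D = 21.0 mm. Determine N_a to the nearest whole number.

8

Required rate k = F/δ = 41.1/22.5 = 1.8267 N/mm
N_a = Gd⁴/(8D³k) = (74.9×10³ × 1.95⁴)/(8 × 21.0³ × 1.8267)
    = 1.08298e+06 / 135334 = 8.002 → 8 coils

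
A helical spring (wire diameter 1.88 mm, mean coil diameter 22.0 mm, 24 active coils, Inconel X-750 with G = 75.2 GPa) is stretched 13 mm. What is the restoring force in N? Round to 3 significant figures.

k = Gd⁴/(8D³N_a) = (75.2×10³)(1.88⁴)/(8·22.0³·24) = 0.45949 N/mm
F = k·δ = 0.45949 × 13 = 5.9734 N

5.97 N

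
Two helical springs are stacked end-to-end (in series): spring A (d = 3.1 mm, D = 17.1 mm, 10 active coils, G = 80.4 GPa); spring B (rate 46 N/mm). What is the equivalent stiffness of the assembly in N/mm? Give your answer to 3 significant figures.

13.2 N/mm

k_A = Gd⁴/(8D³N_a) = (80.4×10³)(3.1⁴)/(8·17.1³·10) = 18.562 N/mm
Series: 1/k_eq = 1/18.562 + 1/46 = 0.075613; k_eq = 13.225 N/mm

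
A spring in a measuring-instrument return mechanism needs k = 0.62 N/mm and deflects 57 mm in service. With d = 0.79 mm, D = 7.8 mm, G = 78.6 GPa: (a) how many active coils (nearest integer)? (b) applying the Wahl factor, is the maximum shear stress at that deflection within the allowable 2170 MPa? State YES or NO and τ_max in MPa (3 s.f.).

(a) 13 coils; (b) YES, τ_max = 1630 MPa

N_a = Gd⁴/(8D³k) = (78.6×10³)(0.79⁴)/(8·7.8³·0.62) = 13.01 → N_a = 13
Actual rate k = Gd⁴/(8D³·13) = 0.62032 N/mm
Working load F = kδ = 0.62032·57 = 35.358 N
C = 7.8/0.79 = 9.8734; K_W = (4C−1)/(4C−4)+0.615/C = 1.1468
τ_max = K_W·8FD/(πd³) = 1.1468·1424.4 = 1633.6 MPa
τ_max ≤ 2170 MPa → acceptable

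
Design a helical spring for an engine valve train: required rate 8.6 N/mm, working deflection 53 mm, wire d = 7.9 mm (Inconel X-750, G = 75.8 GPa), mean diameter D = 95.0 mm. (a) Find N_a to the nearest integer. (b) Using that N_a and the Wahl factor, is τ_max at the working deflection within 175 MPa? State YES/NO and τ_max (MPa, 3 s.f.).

(a) 5 coils; (b) NO, τ_max = 251 MPa

N_a = Gd⁴/(8D³k) = (75.8×10³)(7.9⁴)/(8·95.0³·8.6) = 5.005 → N_a = 5
Actual rate k = Gd⁴/(8D³·5) = 8.6089 N/mm
Working load F = kδ = 8.6089·53 = 456.27 N
C = 95.0/7.9 = 12.0253; K_W = (4C−1)/(4C−4)+0.615/C = 1.1192
τ_max = K_W·8FD/(πd³) = 1.1192·223.87 = 250.55 MPa
τ_max > 175 MPa → exceeds allowable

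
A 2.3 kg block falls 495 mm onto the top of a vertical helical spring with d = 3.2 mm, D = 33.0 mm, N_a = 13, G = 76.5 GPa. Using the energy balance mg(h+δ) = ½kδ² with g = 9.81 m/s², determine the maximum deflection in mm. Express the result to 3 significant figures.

113 mm

k = Gd⁴/(8D³N_a) = (76.5×10³)(3.2⁴)/(8·33.0³·13) = 2.1463 N/mm
W = mg = 2.3 × 9.81 = 22.563 N
½kδ² − Wδ − Wh = 0 → δ = (W + √(W² + 2kWh))/k
δ = (22.563 + √(509.09 + 47942.2))/2.1463 = (22.563 + 220.12)/2.1463 = 113.07 mm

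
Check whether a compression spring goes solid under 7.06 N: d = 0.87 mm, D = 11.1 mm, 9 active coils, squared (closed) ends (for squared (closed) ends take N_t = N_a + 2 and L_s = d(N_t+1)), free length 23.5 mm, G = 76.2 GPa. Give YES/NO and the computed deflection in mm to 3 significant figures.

YES, δ = 15.9 mm

k = Gd⁴/(8D³N_a) = (76.2×10³)(0.87⁴)/(8·11.1³·9) = 0.44333 N/mm
N_t = 11; L_s = 0.87·12 = 10.44 mm; δ_solid = L₀ − L_s = 23.5 − 10.44 = 13.06 mm
δ = F/k = 7.06/0.44333 = 15.925 mm
δ ≥ δ_solid → spring goes solid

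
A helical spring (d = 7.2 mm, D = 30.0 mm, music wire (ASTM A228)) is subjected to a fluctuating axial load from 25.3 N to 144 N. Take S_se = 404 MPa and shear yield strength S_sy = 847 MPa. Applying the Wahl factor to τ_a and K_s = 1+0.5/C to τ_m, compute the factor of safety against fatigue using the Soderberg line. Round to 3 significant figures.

C = D/d = 30.0/7.2 = 4.1667; K_W = (4C−1)/(4C−4)+0.615/C = 1.3844; K_s = 1+0.5/C = 1.1200
F_a = (F_max−F_min)/2 = 59.35 N; F_m = (F_max+F_min)/2 = 84.65 N
τ_a = K_W·8F_aD/(πd³) = 1.3844 × 12.147 = 16.817 MPa
τ_m = K_s·8F_mD/(πd³) = 1.1200 × 17.326 = 19.405 MPa
Soderberg: 1/n_f = τ_a/S_se + τ_m/S_sy = 16.817/404 + 19.405/847 = 0.04163 + 0.02291 = 0.064537
n_f = 1/0.064537 = 15.49

15.5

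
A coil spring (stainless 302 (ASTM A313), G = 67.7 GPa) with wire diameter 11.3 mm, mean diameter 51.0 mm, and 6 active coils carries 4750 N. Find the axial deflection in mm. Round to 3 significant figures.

k = Gd⁴/(8D³N_a) = (67.7×10³)(11.3⁴)/(8·51.0³·6) = 173.36 N/mm
δ = F/k = 4750 / 173.36 = 27.4 mm

27.4 mm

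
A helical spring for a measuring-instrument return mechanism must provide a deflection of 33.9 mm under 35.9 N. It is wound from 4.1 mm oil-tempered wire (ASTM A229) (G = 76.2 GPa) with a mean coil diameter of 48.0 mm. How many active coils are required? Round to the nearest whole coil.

Required rate k = F/δ = 35.9/33.9 = 1.059 N/mm
N_a = Gd⁴/(8D³k) = (76.2×10³ × 4.1⁴)/(8 × 48.0³ × 1.059)
    = 2.15323e+07 / 936933 = 22.98 → 23 coils

23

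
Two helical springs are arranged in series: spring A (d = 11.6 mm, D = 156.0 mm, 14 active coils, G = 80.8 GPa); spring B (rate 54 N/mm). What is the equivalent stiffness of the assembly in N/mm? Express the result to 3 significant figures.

k_A = Gd⁴/(8D³N_a) = (80.8×10³)(11.6⁴)/(8·156.0³·14) = 3.4407 N/mm
Series: 1/k_eq = 1/3.4407 + 1/54 = 0.30915; k_eq = 3.2346 N/mm

3.23 N/mm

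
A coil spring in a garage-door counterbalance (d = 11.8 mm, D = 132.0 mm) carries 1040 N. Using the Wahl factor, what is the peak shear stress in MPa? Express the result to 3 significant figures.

Spring index C = D/d = 132.0/11.8 = 11.1864
K_W = (4C−1)/(4C−4) + 0.615/C = 43.746/40.746 + 0.0550 = 1.1286
τ₀ = 8FD/(πd³) = 8·1040·132.0/(π·11.8³) = 1.09824e+06/5161.7 = 212.77 MPa
τ_max = K·τ₀ = 1.1286 × 212.77 = 240.13 MPa

240 MPa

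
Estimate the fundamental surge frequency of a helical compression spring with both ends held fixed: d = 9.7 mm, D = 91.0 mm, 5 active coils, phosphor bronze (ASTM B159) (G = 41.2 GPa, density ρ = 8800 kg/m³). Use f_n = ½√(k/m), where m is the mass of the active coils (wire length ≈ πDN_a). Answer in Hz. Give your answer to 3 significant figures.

57.0 Hz

k = Gd⁴/(8D³N_a) = (41.2×10³)(9.7⁴)/(8·91.0³·5) = 12.1 N/mm = 12100 N/m
Wire length L = πDN_a = π·91.0·5 = 1429.4 mm
m = ρ·(πd²/4)·L = 8800 × 73.898×10⁻⁶ m² × 1.4294 m = 0.92956 kg
f_n = ½√(k/m) = 0.5·√(12100/0.92956) = 0.5·√(13017) = 57.047 Hz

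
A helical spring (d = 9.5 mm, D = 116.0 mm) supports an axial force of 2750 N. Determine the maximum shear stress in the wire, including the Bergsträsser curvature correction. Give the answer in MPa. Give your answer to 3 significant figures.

Spring index C = D/d = 116.0/9.5 = 12.2105
K_B = (4C+2)/(4C−3) = 50.842/45.842 = 1.1091
τ₀ = 8FD/(πd³) = 8·2750·116.0/(π·9.5³) = 2.552e+06/2693.5 = 947.46 MPa
τ_max = K·τ₀ = 1.1091 × 947.46 = 1050.8 MPa

1050 MPa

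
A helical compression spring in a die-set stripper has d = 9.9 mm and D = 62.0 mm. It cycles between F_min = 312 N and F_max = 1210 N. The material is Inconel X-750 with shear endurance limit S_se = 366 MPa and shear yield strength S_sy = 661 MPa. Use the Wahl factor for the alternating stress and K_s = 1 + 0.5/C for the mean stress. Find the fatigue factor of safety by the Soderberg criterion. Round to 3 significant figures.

C = D/d = 62.0/9.9 = 6.2626; K_W = (4C−1)/(4C−4)+0.615/C = 1.2407; K_s = 1+0.5/C = 1.0798
F_a = (F_max−F_min)/2 = 449 N; F_m = (F_max+F_min)/2 = 761 N
τ_a = K_W·8F_aD/(πd³) = 1.2407 × 73.059 = 90.645 MPa
τ_m = K_s·8F_mD/(πd³) = 1.0798 × 123.83 = 133.71 MPa
Soderberg: 1/n_f = τ_a/S_se + τ_m/S_sy = 90.645/366 + 133.71/661 = 0.24766 + 0.20229 = 0.44995
n_f = 1/0.44995 = 2.222

2.22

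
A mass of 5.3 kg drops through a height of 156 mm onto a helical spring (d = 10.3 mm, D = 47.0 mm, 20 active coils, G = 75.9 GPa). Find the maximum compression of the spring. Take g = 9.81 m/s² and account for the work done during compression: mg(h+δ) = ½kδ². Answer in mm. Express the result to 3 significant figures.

18.8 mm

k = Gd⁴/(8D³N_a) = (75.9×10³)(10.3⁴)/(8·47.0³·20) = 51.425 N/mm
W = mg = 5.3 × 9.81 = 51.993 N
½kδ² − Wδ − Wh = 0 → δ = (W + √(W² + 2kWh))/k
δ = (51.993 + √(2703.3 + 834212))/51.425 = (51.993 + 914.83)/51.425 = 18.801 mm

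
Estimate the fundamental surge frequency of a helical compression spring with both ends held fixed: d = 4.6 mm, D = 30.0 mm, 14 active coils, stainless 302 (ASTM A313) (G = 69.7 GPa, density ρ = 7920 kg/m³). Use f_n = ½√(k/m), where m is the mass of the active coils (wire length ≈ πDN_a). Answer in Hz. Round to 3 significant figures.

122 Hz

k = Gd⁴/(8D³N_a) = (69.7×10³)(4.6⁴)/(8·30.0³·14) = 10.32 N/mm = 10320 N/m
Wire length L = πDN_a = π·30.0·14 = 1319.5 mm
m = ρ·(πd²/4)·L = 7920 × 16.619×10⁻⁶ m² × 1.3195 m = 0.17367 kg
f_n = ½√(k/m) = 0.5·√(10320/0.17367) = 0.5·√(59423) = 121.88 Hz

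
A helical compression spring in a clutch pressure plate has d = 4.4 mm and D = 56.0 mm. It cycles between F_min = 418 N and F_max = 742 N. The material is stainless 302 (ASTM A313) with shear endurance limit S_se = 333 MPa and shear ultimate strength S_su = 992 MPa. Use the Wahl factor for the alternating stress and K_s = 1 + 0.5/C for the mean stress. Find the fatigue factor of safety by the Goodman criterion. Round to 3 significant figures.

0.520

C = D/d = 56.0/4.4 = 12.7273; K_W = (4C−1)/(4C−4)+0.615/C = 1.1123; K_s = 1+0.5/C = 1.0393
F_a = (F_max−F_min)/2 = 162 N; F_m = (F_max+F_min)/2 = 580 N
τ_a = K_W·8F_aD/(πd³) = 1.1123 × 271.2 = 301.65 MPa
τ_m = K_s·8F_mD/(πd³) = 1.0393 × 970.95 = 1009.1 MPa
Goodman: 1/n_f = τ_a/S_se + τ_m/S_su = 301.65/333 + 1009.1/992 = 0.90584 + 1.01724 = 1.9231
n_f = 1/1.9231 = 0.52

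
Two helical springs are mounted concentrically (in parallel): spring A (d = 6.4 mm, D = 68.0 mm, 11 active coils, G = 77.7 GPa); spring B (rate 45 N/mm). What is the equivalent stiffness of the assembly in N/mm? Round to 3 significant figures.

k_A = Gd⁴/(8D³N_a) = (77.7×10³)(6.4⁴)/(8·68.0³·11) = 4.7112 N/mm
Parallel: k_eq = 4.7112 + 45 = 49.711 N/mm

49.7 N/mm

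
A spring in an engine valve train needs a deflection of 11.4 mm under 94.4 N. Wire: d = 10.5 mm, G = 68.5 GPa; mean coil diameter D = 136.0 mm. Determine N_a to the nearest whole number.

5

Required rate k = F/δ = 94.4/11.4 = 8.2807 N/mm
N_a = Gd⁴/(8D³k) = (68.5×10³ × 10.5⁴)/(8 × 136.0³ × 8.2807)
    = 8.32622e+08 / 1.66638e+08 = 4.997 → 5 coils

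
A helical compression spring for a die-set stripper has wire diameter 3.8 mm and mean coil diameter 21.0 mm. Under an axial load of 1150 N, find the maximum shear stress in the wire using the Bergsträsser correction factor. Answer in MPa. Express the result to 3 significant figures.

1410 MPa

Spring index C = D/d = 21.0/3.8 = 5.5263
K_B = (4C+2)/(4C−3) = 24.105/19.105 = 1.2617
τ₀ = 8FD/(πd³) = 8·1150·21.0/(π·3.8³) = 193200/172.39 = 1120.7 MPa
τ_max = K·τ₀ = 1.2617 × 1120.7 = 1414.1 MPa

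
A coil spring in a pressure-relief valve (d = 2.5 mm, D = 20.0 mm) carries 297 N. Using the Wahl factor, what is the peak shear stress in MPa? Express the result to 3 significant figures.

1150 MPa

Spring index C = D/d = 20.0/2.5 = 8.0000
K_W = (4C−1)/(4C−4) + 0.615/C = 31.000/28.000 + 0.0769 = 1.1840
τ₀ = 8FD/(πd³) = 8·297·20.0/(π·2.5³) = 47520/49.087 = 968.07 MPa
τ_max = K·τ₀ = 1.1840 × 968.07 = 1146.2 MPa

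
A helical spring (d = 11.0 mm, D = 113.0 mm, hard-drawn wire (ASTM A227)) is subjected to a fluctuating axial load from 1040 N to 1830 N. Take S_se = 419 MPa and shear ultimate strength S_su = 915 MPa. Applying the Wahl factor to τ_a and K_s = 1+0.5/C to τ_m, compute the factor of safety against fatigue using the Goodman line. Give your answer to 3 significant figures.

C = D/d = 113.0/11.0 = 10.2727; K_W = (4C−1)/(4C−4)+0.615/C = 1.1407; K_s = 1+0.5/C = 1.0487
F_a = (F_max−F_min)/2 = 395 N; F_m = (F_max+F_min)/2 = 1435 N
τ_a = K_W·8F_aD/(πd³) = 1.1407 × 85.396 = 97.415 MPa
τ_m = K_s·8F_mD/(πd³) = 1.0487 × 310.24 = 325.34 MPa
Goodman: 1/n_f = τ_a/S_se + τ_m/S_su = 97.415/419 + 325.34/915 = 0.23250 + 0.35556 = 0.58805
n_f = 1/0.58805 = 1.701

1.70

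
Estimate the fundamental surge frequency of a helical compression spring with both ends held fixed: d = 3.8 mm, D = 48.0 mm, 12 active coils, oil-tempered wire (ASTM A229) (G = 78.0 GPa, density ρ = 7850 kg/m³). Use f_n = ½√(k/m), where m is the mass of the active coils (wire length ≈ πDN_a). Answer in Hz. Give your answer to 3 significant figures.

48.8 Hz

k = Gd⁴/(8D³N_a) = (78.0×10³)(3.8⁴)/(8·48.0³·12) = 1.5319 N/mm = 1531.9 N/m
Wire length L = πDN_a = π·48.0·12 = 1809.6 mm
m = ρ·(πd²/4)·L = 7850 × 11.341×10⁻⁶ m² × 1.8096 m = 0.1611 kg
f_n = ½√(k/m) = 0.5·√(1531.9/0.1611) = 0.5·√(9509) = 48.757 Hz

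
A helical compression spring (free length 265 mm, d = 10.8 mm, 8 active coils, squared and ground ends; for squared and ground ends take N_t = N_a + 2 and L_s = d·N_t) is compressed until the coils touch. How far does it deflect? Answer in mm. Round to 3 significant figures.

157 mm

N_t = 10; L_s = 10.8·10 = 108 mm
δ_solid = L₀ − L_s = 265 − 108 = 157 mm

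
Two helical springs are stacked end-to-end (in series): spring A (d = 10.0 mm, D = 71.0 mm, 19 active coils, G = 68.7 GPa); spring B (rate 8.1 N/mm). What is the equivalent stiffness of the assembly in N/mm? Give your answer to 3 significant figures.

4.93 N/mm

k_A = Gd⁴/(8D³N_a) = (68.7×10³)(10.0⁴)/(8·71.0³·19) = 12.628 N/mm
Series: 1/k_eq = 1/12.628 + 1/8.1 = 0.20265; k_eq = 4.9347 N/mm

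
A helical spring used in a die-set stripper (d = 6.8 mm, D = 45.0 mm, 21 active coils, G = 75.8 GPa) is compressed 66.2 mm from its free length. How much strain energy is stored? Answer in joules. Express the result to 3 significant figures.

23.2 J

k = Gd⁴/(8D³N_a) = (75.8×10³)(6.8⁴)/(8·45.0³·21) = 10.587 N/mm
U = ½kδ² = 0.5 × 10.587 × 66.2² = 23198 N·mm = 23.198 J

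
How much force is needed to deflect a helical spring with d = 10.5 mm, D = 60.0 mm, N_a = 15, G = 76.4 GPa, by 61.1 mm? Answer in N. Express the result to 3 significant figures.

k = Gd⁴/(8D³N_a) = (76.4×10³)(10.5⁴)/(8·60.0³·15) = 35.827 N/mm
F = k·δ = 35.827 × 61.1 = 2189.1 N

2190 N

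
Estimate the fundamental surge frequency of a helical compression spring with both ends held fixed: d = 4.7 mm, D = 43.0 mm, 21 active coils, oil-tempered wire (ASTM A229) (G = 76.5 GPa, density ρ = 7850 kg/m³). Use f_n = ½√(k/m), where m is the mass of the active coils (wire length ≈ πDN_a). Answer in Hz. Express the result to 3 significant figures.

k = Gd⁴/(8D³N_a) = (76.5×10³)(4.7⁴)/(8·43.0³·21) = 2.7947 N/mm = 2794.7 N/m
Wire length L = πDN_a = π·43.0·21 = 2836.9 mm
m = ρ·(πd²/4)·L = 7850 × 17.349×10⁻⁶ m² × 2.8369 m = 0.38636 kg
f_n = ½√(k/m) = 0.5·√(2794.7/0.38636) = 0.5·√(7233.4) = 42.525 Hz

42.5 Hz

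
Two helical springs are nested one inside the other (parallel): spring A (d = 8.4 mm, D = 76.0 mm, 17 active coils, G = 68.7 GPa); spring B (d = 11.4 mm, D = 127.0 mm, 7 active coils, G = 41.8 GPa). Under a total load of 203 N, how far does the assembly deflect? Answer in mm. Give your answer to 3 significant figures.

k_A = Gd⁴/(8D³N_a) = (68.7×10³)(8.4⁴)/(8·76.0³·17) = 5.7292 N/mm
k_B = Gd⁴/(8D³N_a) = (41.8×10³)(11.4⁴)/(8·127.0³·7) = 6.1546 N/mm
Parallel: k_eq = 5.7292 + 6.1546 = 11.884 N/mm
δ = F/k_eq = 203/11.884 = 17.082 mm

17.1 mm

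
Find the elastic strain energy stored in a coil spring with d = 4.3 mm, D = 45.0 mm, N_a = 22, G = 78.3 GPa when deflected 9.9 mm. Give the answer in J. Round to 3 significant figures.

k = Gd⁴/(8D³N_a) = (78.3×10³)(4.3⁴)/(8·45.0³·22) = 1.6691 N/mm
U = ½kδ² = 0.5 × 1.6691 × 9.9² = 81.795 N·mm = 0.081795 J

0.0818 J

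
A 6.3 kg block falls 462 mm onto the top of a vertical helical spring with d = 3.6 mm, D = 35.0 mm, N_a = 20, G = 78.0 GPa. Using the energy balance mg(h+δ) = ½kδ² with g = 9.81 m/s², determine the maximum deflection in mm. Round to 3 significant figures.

k = Gd⁴/(8D³N_a) = (78.0×10³)(3.6⁴)/(8·35.0³·20) = 1.9098 N/mm
W = mg = 6.3 × 9.81 = 61.803 N
½kδ² − Wδ − Wh = 0 → δ = (W + √(W² + 2kWh))/k
δ = (61.803 + √(3819.6 + 109059))/1.9098 = (61.803 + 335.97)/1.9098 = 208.29 mm

208 mm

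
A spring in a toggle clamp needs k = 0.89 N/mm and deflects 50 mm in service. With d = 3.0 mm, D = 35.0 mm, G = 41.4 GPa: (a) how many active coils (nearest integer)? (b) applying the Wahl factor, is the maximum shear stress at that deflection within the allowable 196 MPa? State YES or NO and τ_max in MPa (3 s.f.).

N_a = Gd⁴/(8D³k) = (41.4×10³)(3.0⁴)/(8·35.0³·0.89) = 10.99 → N_a = 11
Actual rate k = Gd⁴/(8D³·11) = 0.88879 N/mm
Working load F = kδ = 0.88879·50 = 44.439 N
C = 35.0/3.0 = 11.6667; K_W = (4C−1)/(4C−4)+0.615/C = 1.1230
τ_max = K_W·8FD/(πd³) = 1.1230·146.69 = 164.74 MPa
τ_max ≤ 196 MPa → acceptable

(a) 11 coils; (b) YES, τ_max = 165 MPa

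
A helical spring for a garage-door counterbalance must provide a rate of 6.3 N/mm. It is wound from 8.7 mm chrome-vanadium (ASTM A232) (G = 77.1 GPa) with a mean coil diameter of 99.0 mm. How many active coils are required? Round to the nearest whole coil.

9

N_a = Gd⁴/(8D³k) = (77.1×10³ × 8.7⁴)/(8 × 99.0³ × 6.3)
    = 4.41704e+08 / 4.89031e+07 = 9.032 → 9 coils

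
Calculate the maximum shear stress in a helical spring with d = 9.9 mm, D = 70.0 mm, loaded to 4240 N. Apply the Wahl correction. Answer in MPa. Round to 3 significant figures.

943 MPa

Spring index C = D/d = 70.0/9.9 = 7.0707
K_W = (4C−1)/(4C−4) + 0.615/C = 27.283/24.283 + 0.0870 = 1.2105
τ₀ = 8FD/(πd³) = 8·4240·70.0/(π·9.9³) = 2.3744e+06/3048.3 = 778.93 MPa
τ_max = K·τ₀ = 1.2105 × 778.93 = 942.91 MPa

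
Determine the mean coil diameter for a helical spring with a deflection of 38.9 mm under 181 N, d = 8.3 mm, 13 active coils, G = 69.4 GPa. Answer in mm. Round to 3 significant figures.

88.0 mm

Required rate k = F/δ = 181/38.9 = 4.653 N/mm
D = (Gd⁴/(8N_a·k))^(1/3) = (69.4×10³·8.3⁴/(8·13·4.653))^(1/3)
  = (680628)^(1/3) = 87.9636 mm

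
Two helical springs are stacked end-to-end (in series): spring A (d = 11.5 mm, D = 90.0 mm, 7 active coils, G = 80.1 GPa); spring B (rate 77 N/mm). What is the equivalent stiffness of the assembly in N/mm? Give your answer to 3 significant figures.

23.7 N/mm

k_A = Gd⁴/(8D³N_a) = (80.1×10³)(11.5⁴)/(8·90.0³·7) = 34.317 N/mm
Series: 1/k_eq = 1/34.317 + 1/77 = 0.042127; k_eq = 23.738 N/mm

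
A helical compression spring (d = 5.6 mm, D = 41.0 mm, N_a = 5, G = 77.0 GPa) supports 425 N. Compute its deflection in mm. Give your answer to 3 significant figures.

k = Gd⁴/(8D³N_a) = (77.0×10³)(5.6⁴)/(8·41.0³·5) = 27.468 N/mm
δ = F/k = 425 / 27.468 = 15.472 mm

15.5 mm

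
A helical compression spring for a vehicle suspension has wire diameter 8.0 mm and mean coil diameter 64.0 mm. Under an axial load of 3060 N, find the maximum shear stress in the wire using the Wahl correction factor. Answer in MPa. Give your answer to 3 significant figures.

1150 MPa

Spring index C = D/d = 64.0/8.0 = 8.0000
K_W = (4C−1)/(4C−4) + 0.615/C = 31.000/28.000 + 0.0769 = 1.1840
τ₀ = 8FD/(πd³) = 8·3060·64.0/(π·8.0³) = 1.56672e+06/1608.5 = 974.03 MPa
τ_max = K·τ₀ = 1.1840 × 974.03 = 1153.3 MPa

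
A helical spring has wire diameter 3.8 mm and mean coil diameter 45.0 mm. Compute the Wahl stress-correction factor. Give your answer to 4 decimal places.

C = D/d = 45.0/3.8 = 11.8421
K_W = (4C−1)/(4C−4) + 0.615/C = 46.368/43.368 + 0.0519 = 1.1211

1.1211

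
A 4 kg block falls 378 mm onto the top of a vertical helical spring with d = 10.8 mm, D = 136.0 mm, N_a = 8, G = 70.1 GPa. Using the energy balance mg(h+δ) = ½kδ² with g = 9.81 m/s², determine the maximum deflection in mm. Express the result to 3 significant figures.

k = Gd⁴/(8D³N_a) = (70.1×10³)(10.8⁴)/(8·136.0³·8) = 5.924 N/mm
W = mg = 4 × 9.81 = 39.24 N
½kδ² − Wδ − Wh = 0 → δ = (W + √(W² + 2kWh))/k
δ = (39.24 + √(1539.8 + 175739))/5.924 = (39.24 + 421.04)/5.924 = 77.698 mm

77.7 mm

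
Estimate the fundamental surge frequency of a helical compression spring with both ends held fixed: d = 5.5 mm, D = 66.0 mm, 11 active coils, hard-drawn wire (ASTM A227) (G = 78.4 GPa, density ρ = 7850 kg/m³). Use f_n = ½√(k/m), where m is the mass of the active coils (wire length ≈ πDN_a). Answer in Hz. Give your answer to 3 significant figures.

k = Gd⁴/(8D³N_a) = (78.4×10³)(5.5⁴)/(8·66.0³·11) = 2.8356 N/mm = 2835.6 N/m
Wire length L = πDN_a = π·66.0·11 = 2280.8 mm
m = ρ·(πd²/4)·L = 7850 × 23.758×10⁻⁶ m² × 2.2808 m = 0.42537 kg
f_n = ½√(k/m) = 0.5·√(2835.6/0.42537) = 0.5·√(6666.2) = 40.824 Hz

40.8 Hz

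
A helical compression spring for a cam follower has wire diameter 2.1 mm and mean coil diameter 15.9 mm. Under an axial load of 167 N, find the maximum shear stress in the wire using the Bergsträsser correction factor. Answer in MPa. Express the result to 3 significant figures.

864 MPa

Spring index C = D/d = 15.9/2.1 = 7.5714
K_B = (4C+2)/(4C−3) = 32.286/27.286 = 1.1832
τ₀ = 8FD/(πd³) = 8·167·15.9/(π·2.1³) = 21242.4/29.094 = 730.12 MPa
τ_max = K·τ₀ = 1.1832 × 730.12 = 863.91 MPa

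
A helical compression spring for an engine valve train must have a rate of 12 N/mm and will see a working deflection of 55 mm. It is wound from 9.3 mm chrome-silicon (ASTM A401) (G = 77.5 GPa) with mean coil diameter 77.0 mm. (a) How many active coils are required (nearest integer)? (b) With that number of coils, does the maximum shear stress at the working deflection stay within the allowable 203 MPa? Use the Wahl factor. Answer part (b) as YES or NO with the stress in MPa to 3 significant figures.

(a) 13 coils; (b) YES, τ_max = 193 MPa

N_a = Gd⁴/(8D³k) = (77.5×10³)(9.3⁴)/(8·77.0³·12) = 13.23 → N_a = 13
Actual rate k = Gd⁴/(8D³·13) = 12.21 N/mm
Working load F = kδ = 12.21·55 = 671.57 N
C = 77.0/9.3 = 8.2796; K_W = (4C−1)/(4C−4)+0.615/C = 1.1773
τ_max = K_W·8FD/(πd³) = 1.1773·163.71 = 192.74 MPa
τ_max ≤ 203 MPa → acceptable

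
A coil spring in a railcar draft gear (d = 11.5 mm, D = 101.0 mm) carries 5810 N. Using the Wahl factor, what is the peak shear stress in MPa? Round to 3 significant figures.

1150 MPa

Spring index C = D/d = 101.0/11.5 = 8.7826
K_W = (4C−1)/(4C−4) + 0.615/C = 34.130/31.130 + 0.0700 = 1.1664
τ₀ = 8FD/(πd³) = 8·5810·101.0/(π·11.5³) = 4.69448e+06/4778 = 982.53 MPa
τ_max = K·τ₀ = 1.1664 × 982.53 = 1146 MPa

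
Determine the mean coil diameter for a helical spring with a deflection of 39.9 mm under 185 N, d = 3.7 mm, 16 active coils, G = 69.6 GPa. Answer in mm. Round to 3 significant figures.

28.0 mm

Required rate k = F/δ = 185/39.9 = 4.6366 N/mm
D = (Gd⁴/(8N_a·k))^(1/3) = (69.6×10³·3.7⁴/(8·16·4.6366))^(1/3)
  = (21979)^(1/3) = 28.0115 mm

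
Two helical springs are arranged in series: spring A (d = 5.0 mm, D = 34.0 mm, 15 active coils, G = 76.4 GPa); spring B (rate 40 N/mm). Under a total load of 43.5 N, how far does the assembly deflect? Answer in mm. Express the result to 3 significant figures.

5.38 mm

k_A = Gd⁴/(8D³N_a) = (76.4×10³)(5.0⁴)/(8·34.0³·15) = 10.124 N/mm
Series: 1/k_eq = 1/10.124 + 1/40 = 0.12377; k_eq = 8.0792 N/mm
δ = F/k_eq = 43.5/8.0792 = 5.3842 mm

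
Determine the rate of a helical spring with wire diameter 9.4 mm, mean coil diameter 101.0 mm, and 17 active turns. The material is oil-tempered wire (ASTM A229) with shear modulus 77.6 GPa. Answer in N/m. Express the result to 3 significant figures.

4320 N/m

k = Gd⁴/(8D³N_a) = (77.6×10³ × 9.4⁴) / (8 × 101.0³ × 17)
  = 6.05861e+08 / 1.40121e+08 = 4.3238 N/mm = 4323.8 N/m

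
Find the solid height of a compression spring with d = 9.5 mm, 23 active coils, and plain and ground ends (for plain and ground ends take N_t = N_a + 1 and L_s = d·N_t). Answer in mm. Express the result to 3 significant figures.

plain and ground ends: N_t = N_a + 1 = 23 + 1 = 24
L_s = d·N_t = 9.5 × 24 = 228 mm

228 mm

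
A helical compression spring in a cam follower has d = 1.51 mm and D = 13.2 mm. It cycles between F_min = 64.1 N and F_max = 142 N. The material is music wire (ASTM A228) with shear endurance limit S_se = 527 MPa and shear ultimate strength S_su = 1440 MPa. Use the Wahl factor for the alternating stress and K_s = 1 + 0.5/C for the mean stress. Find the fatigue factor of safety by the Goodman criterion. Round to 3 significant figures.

C = D/d = 13.2/1.51 = 8.7417; K_W = (4C−1)/(4C−4)+0.615/C = 1.1672; K_s = 1+0.5/C = 1.0572
F_a = (F_max−F_min)/2 = 38.95 N; F_m = (F_max+F_min)/2 = 103.05 N
τ_a = K_W·8F_aD/(πd³) = 1.1672 × 380.27 = 443.86 MPa
τ_m = K_s·8F_mD/(πd³) = 1.0572 × 1006.1 = 1063.6 MPa
Goodman: 1/n_f = τ_a/S_se + τ_m/S_su = 443.86/527 + 1063.6/1440 = 0.84224 + 0.73863 = 1.5809
n_f = 1/1.5809 = 0.6326

0.633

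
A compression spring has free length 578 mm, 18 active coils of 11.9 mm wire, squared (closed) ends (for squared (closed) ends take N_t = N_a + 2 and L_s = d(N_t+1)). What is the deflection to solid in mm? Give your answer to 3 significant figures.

N_t = 20; L_s = 11.9·21 = 249.9 mm
δ_solid = L₀ − L_s = 578 − 249.9 = 328.1 mm

328 mm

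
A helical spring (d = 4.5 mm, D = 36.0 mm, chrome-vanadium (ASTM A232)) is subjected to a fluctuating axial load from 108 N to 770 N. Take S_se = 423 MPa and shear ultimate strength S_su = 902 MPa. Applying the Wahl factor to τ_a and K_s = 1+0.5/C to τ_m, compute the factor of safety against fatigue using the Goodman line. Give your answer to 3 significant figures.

0.689

C = D/d = 36.0/4.5 = 8.0000; K_W = (4C−1)/(4C−4)+0.615/C = 1.1840; K_s = 1+0.5/C = 1.0625
F_a = (F_max−F_min)/2 = 331 N; F_m = (F_max+F_min)/2 = 439 N
τ_a = K_W·8F_aD/(πd³) = 1.1840 × 332.99 = 394.27 MPa
τ_m = K_s·8F_mD/(πd³) = 1.0625 × 441.64 = 469.24 MPa
Goodman: 1/n_f = τ_a/S_se + τ_m/S_su = 394.27/423 + 469.24/902 = 0.93208 + 0.52023 = 1.4523
n_f = 1/1.4523 = 0.6886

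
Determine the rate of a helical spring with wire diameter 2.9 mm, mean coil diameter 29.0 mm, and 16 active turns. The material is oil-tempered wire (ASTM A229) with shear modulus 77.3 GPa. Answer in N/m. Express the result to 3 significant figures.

k = Gd⁴/(8D³N_a) = (77.3×10³ × 2.9⁴) / (8 × 29.0³ × 16)
  = 5.46728e+06 / 3.12179e+06 = 1.7513 N/mm = 1751.3 N/m

1750 N/m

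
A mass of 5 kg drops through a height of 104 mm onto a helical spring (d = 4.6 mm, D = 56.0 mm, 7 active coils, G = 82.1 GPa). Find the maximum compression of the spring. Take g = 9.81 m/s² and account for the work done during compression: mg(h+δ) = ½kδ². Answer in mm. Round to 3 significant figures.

k = Gd⁴/(8D³N_a) = (82.1×10³)(4.6⁴)/(8·56.0³·7) = 3.7379 N/mm
W = mg = 5 × 9.81 = 49.05 N
½kδ² − Wδ − Wh = 0 → δ = (W + √(W² + 2kWh))/k
δ = (49.05 + √(2405.9 + 38135.1))/3.7379 = (49.05 + 201.35)/3.7379 = 66.99 mm

67.0 mm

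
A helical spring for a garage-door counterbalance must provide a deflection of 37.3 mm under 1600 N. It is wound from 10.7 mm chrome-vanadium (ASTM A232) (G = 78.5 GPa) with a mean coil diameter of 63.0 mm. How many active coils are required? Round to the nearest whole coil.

Required rate k = F/δ = 1600/37.3 = 42.895 N/mm
N_a = Gd⁴/(8D³k) = (78.5×10³ × 10.7⁴)/(8 × 63.0³ × 42.895)
    = 1.02897e+09 / 8.5807e+07 = 11.99 → 12 coils

12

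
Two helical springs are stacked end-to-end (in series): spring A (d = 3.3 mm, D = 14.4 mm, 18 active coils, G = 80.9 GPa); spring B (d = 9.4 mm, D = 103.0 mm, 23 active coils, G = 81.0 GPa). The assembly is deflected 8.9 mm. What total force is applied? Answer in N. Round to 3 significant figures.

24.5 N

k_A = Gd⁴/(8D³N_a) = (80.9×10³)(3.3⁴)/(8·14.4³·18) = 22.313 N/mm
k_B = Gd⁴/(8D³N_a) = (81.0×10³)(9.4⁴)/(8·103.0³·23) = 3.1453 N/mm
Series: 1/k_eq = 1/22.313 + 1/3.1453 = 0.36275; k_eq = 2.7567 N/mm
F = k_eq·δ = 2.7567·8.9 = 24.535 N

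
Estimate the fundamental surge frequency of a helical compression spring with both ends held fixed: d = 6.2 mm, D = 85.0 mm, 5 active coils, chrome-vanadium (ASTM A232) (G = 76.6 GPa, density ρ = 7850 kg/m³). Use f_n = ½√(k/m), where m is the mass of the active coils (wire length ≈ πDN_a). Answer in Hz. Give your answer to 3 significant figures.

60.3 Hz

k = Gd⁴/(8D³N_a) = (76.6×10³)(6.2⁴)/(8·85.0³·5) = 4.6076 N/mm = 4607.6 N/m
Wire length L = πDN_a = π·85.0·5 = 1335.2 mm
m = ρ·(πd²/4)·L = 7850 × 30.191×10⁻⁶ m² × 1.3352 m = 0.31643 kg
f_n = ½√(k/m) = 0.5·√(4607.6/0.31643) = 0.5·√(14561) = 60.335 Hz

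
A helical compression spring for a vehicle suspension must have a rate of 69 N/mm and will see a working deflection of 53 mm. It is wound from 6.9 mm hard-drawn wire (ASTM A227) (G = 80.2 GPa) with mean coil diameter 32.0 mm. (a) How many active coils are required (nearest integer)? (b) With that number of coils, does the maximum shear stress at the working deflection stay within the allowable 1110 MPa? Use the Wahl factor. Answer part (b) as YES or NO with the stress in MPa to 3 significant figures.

N_a = Gd⁴/(8D³k) = (80.2×10³)(6.9⁴)/(8·32.0³·69) = 10.05 → N_a = 10
Actual rate k = Gd⁴/(8D³·10) = 69.348 N/mm
Working load F = kδ = 69.348·53 = 3675.4 N
C = 32.0/6.9 = 4.6377; K_W = (4C−1)/(4C−4)+0.615/C = 1.3388
τ_max = K_W·8FD/(πd³) = 1.3388·911.69 = 1220.6 MPa
τ_max > 1110 MPa → exceeds allowable

(a) 10 coils; (b) NO, τ_max = 1220 MPa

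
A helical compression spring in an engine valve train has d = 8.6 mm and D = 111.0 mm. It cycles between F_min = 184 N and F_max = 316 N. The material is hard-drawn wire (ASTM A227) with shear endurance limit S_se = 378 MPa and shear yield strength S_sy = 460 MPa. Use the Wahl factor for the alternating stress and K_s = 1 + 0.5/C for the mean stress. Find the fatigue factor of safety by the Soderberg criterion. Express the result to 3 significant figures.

2.97

C = D/d = 111.0/8.6 = 12.9070; K_W = (4C−1)/(4C−4)+0.615/C = 1.1106; K_s = 1+0.5/C = 1.0387
F_a = (F_max−F_min)/2 = 66 N; F_m = (F_max+F_min)/2 = 250 N
τ_a = K_W·8F_aD/(πd³) = 1.1106 × 29.33 = 32.575 MPa
τ_m = K_s·8F_mD/(πd³) = 1.0387 × 111.1 = 115.4 MPa
Soderberg: 1/n_f = τ_a/S_se + τ_m/S_sy = 32.575/378 + 115.4/460 = 0.08618 + 0.25087 = 0.33705
n_f = 1/0.33705 = 2.967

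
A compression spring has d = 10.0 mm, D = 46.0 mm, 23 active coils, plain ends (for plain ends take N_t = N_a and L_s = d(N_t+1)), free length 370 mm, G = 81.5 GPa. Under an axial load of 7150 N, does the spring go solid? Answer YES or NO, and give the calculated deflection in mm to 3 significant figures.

YES, δ = 157 mm

k = Gd⁴/(8D³N_a) = (81.5×10³)(10.0⁴)/(8·46.0³·23) = 45.506 N/mm
N_t = 23; L_s = 10.0·24 = 240 mm; δ_solid = L₀ − L_s = 370 − 240 = 130 mm
δ = F/k = 7150/45.506 = 157.12 mm
δ ≥ δ_solid → spring goes solid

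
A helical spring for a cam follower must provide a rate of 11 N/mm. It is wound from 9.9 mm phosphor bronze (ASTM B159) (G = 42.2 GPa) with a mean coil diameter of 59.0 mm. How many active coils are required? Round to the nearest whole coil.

22

N_a = Gd⁴/(8D³k) = (42.2×10³ × 9.9⁴)/(8 × 59.0³ × 11)
    = 4.05372e+08 / 1.80734e+07 = 22.43 → 22 coils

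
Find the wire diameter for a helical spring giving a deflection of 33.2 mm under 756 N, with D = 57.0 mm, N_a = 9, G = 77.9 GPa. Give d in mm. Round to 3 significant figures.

7.90 mm

Required rate k = F/δ = 756/33.2 = 22.771 N/mm
d = (8D³N_a·k / G)^(1/4) = (8·57.0³·9·22.771 / (77.9×10³))^0.25
  = (3897.7)^0.25 = 7.9013 mm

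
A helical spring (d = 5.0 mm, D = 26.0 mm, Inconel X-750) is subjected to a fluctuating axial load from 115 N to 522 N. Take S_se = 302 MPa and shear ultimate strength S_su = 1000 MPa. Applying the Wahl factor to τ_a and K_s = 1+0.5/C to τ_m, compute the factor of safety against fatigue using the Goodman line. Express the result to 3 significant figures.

C = D/d = 26.0/5.0 = 5.2000; K_W = (4C−1)/(4C−4)+0.615/C = 1.2968; K_s = 1+0.5/C = 1.0962
F_a = (F_max−F_min)/2 = 203.5 N; F_m = (F_max+F_min)/2 = 318.5 N
τ_a = K_W·8F_aD/(πd³) = 1.2968 × 107.79 = 139.78 MPa
τ_m = K_s·8F_mD/(πd³) = 1.0962 × 168.7 = 184.92 MPa
Goodman: 1/n_f = τ_a/S_se + τ_m/S_su = 139.78/302 + 184.92/1000 = 0.46286 + 0.18492 = 0.64778
n_f = 1/0.64778 = 1.544

1.54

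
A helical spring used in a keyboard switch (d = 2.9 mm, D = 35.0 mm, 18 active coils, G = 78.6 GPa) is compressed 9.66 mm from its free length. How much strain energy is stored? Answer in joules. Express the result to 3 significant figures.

k = Gd⁴/(8D³N_a) = (78.6×10³)(2.9⁴)/(8·35.0³·18) = 0.90043 N/mm
U = ½kδ² = 0.5 × 0.90043 × 9.66² = 42.012 N·mm = 0.042012 J

0.0420 J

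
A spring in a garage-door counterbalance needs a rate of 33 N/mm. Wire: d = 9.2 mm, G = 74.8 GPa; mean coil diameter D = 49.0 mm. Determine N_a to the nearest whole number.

17

N_a = Gd⁴/(8D³k) = (74.8×10³ × 9.2⁴)/(8 × 49.0³ × 33)
    = 5.35862e+08 / 3.10593e+07 = 17.25 → 17 coils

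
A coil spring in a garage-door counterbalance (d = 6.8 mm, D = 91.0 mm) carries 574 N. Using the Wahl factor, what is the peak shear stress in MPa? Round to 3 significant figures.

Spring index C = D/d = 91.0/6.8 = 13.3824
K_W = (4C−1)/(4C−4) + 0.615/C = 52.529/49.529 + 0.0460 = 1.1065
τ₀ = 8FD/(πd³) = 8·574·91.0/(π·6.8³) = 417872/987.82 = 423.03 MPa
τ_max = K·τ₀ = 1.1065 × 423.03 = 468.09 MPa

468 MPa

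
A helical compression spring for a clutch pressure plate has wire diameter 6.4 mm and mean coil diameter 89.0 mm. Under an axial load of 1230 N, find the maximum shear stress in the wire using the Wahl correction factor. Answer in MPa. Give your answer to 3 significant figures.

1170 MPa

Spring index C = D/d = 89.0/6.4 = 13.9062
K_W = (4C−1)/(4C−4) + 0.615/C = 54.625/51.625 + 0.0442 = 1.1023
τ₀ = 8FD/(πd³) = 8·1230·89.0/(π·6.4³) = 875760/823.55 = 1063.4 MPa
τ_max = K·τ₀ = 1.1023 × 1063.4 = 1172.2 MPa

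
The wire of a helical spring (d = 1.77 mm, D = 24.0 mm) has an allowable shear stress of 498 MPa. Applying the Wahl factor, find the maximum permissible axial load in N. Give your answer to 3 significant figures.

C = D/d = 24.0/1.77 = 13.5593
K_W = (4C−1)/(4C−4) + 0.615/C = 53.237/50.237 + 0.0454 = 1.1051
τ_max = K·8FD/(πd³) → F_max = τ_allow·πd³/(8DK)
F_max = 498·π·1.77³/(8·24.0·1.1051) = 8675.6/212.17 = 40.889 N

40.9 N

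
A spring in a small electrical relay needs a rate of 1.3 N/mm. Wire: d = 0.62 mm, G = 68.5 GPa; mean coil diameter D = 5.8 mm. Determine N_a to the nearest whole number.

5

N_a = Gd⁴/(8D³k) = (68.5×10³ × 0.62⁴)/(8 × 5.8³ × 1.3)
    = 10121.8 / 2029.16 = 4.988 → 5 coils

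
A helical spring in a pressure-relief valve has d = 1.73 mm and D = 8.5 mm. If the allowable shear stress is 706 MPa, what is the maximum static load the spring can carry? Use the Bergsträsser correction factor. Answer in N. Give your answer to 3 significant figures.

C = D/d = 8.5/1.73 = 4.9133
K_B = (4C+2)/(4C−3) = 21.653/16.653 = 1.3002
τ_max = K·8FD/(πd³) → F_max = τ_allow·πd³/(8DK)
F_max = 706·π·1.73³/(8·8.5·1.3002) = 11484/88.417 = 129.89 N

130 N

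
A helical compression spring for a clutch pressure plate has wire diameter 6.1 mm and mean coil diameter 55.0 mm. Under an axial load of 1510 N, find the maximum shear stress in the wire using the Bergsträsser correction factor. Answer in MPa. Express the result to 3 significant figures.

Spring index C = D/d = 55.0/6.1 = 9.0164
K_B = (4C+2)/(4C−3) = 38.066/33.066 = 1.1512
τ₀ = 8FD/(πd³) = 8·1510·55.0/(π·6.1³) = 664400/713.08 = 931.73 MPa
τ_max = K·τ₀ = 1.1512 × 931.73 = 1072.6 MPa

1070 MPa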